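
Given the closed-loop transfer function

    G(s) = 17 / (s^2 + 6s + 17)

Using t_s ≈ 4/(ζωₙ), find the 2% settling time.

Comparing s^2 + 6s + 17 to s^2 + 2ζωₙs + ωₙ²: ωₙ = √17 ≈ 4.123 rad/s and ζ = 6/(2·√17) ≈ 0.7276.
ζωₙ = 6/2 = 3, so t_s ≈ 4/(ζωₙ) = 4/3 ≈ 1.333 s.

t_s ≈ 1.333 s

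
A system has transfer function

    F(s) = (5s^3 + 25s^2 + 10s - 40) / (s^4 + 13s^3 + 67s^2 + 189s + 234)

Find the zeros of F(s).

Set the numerator to zero: 5s^3 + 25s^2 + 10s - 40 = 0, i.e. 5·(s^3 + 5s^2 + 2s - 8) = 0.
Factoring: (s - 1)(s + 4)(s + 2) = 0.

s = 1, -4, -2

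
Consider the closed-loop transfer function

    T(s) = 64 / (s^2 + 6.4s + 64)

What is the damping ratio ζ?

Compare the denominator to the standard form s^2 + 2ζωₙs + ωₙ².
ωₙ² = 64, so ωₙ = 8 rad/s.
2ζωₙ = 6.4, so ζ = 6.4/(2·8) = 0.4.
With ζ = 0.4 the response is underdamped.

ζ = 0.4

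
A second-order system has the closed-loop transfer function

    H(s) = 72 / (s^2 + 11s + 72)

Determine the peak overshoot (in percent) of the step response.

%OS ≈ 6.90%

Comparing s^2 + 11s + 72 to s^2 + 2ζωₙs + ωₙ²: ωₙ = √72 ≈ 8.485 rad/s and ζ = 11/(2·√72) ≈ 0.6482.
%OS = 100·exp(−πζ/√(1−ζ²)) = 100·exp(−π·0.6482/√(1−0.6482²)) ≈ 6.90%.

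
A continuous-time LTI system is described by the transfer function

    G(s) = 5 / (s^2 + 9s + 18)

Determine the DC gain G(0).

G(0) = 5/18 ≈ 0.2778

Set s = 0: G(0) = (5) / (18) = 5/18.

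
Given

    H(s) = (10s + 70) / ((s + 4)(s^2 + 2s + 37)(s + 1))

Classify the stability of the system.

stable

The poles can be read from the denominator factors: s = -4, -1 ± 6j, -1.
Since all poles lie strictly in the left half-plane, the system is stable.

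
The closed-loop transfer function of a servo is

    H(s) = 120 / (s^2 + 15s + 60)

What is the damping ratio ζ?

ζ ≈ 0.9682

Compare the denominator to the standard form s^2 + 2ζωₙs + ωₙ².
ωₙ² = 60, so ωₙ = √60 ≈ 7.746 rad/s.
2ζωₙ = 15, so ζ = 15/(2·√60) ≈ 0.9682.
With ζ = 0.9682 the response is underdamped.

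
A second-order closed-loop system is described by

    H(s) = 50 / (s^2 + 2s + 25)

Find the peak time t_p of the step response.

Comparing s^2 + 2s + 25 to s^2 + 2ζωₙs + ωₙ²: ωₙ = 5 rad/s and ζ = 2/(2·5) = 0.2.
ζωₙ = 2/2 = 1, so ω_d = ωₙ√(1−ζ²) = √(ωₙ² − (ζωₙ)²) = √(25 − 1²) = √24 ≈ 4.899 rad/s.
t_p = π/ω_d = π/4.899 ≈ 0.6413 s.

t_p ≈ 0.6413 s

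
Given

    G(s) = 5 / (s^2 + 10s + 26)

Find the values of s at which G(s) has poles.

s = -5 ± j

The poles are the roots of the denominator s^2 + 10s + 26 = 0.
Using the quadratic formula: s = (-10 ± √(-4))/2 = -5 ± 1j.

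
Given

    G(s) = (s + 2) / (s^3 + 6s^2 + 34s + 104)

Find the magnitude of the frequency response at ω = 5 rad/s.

Substitute s = j5: numerator = 2 + j5, denominator = -46 + j45.
|G(j5)| = |2 + j5| / |-46 + j45| = 5.3852 / 64.351 ≈ 0.08368.

|G(j5)| ≈ 0.08368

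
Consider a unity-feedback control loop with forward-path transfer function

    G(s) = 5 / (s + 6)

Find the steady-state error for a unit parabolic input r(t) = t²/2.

e_ss = ∞

G(s) has no poles at the origin.
This is a Type 0 system; Ka = lim_{s→0} s^2·G(s) = 0, so the steady-state error for a parabola input is infinite.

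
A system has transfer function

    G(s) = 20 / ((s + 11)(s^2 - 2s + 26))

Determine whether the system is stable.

unstable

The poles can be read from the denominator factors: s = -11, 1 + 5j, 1 - 5j.
Since the pole(s) at s = 1 ± 5j lie in the right half-plane, the system is unstable.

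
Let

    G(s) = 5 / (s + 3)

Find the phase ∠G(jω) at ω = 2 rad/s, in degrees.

At s = j2: numerator = 5, denominator = 3 + j2.
∠G = ∠num − ∠den = 0° − (33.690°) = -33.69°.

∠G(j2) ≈ -33.69°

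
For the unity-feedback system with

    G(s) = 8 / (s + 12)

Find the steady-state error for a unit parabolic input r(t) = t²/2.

e_ss = ∞

G(s) has no poles at the origin.
This is a Type 0 system; Ka = lim_{s→0} s^2·G(s) = 0, so the steady-state error for a parabola input is infinite.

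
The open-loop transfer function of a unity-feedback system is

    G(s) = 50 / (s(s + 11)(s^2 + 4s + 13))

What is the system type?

Type 1

The denominator has 1 factor of s at the origin (free integrator), so this is a Type 1 system.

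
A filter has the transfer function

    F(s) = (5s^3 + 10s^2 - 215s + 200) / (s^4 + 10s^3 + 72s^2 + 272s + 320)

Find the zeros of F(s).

Set the numerator to zero: 5s^3 + 10s^2 - 215s + 200 = 0, i.e. 5·(s^3 + 2s^2 - 43s + 40) = 0.
Factoring: (s - 5)(s - 1)(s + 8) = 0.

s = 5, 1, -8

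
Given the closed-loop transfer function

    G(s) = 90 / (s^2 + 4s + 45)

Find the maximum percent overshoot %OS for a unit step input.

%OS ≈ 37.5%

Comparing s^2 + 4s + 45 to s^2 + 2ζωₙs + ωₙ²: ωₙ = √45 ≈ 6.708 rad/s and ζ = 4/(2·√45) ≈ 0.2981.
%OS = 100·exp(−πζ/√(1−ζ²)) = 100·exp(−π·0.2981/√(1−0.2981²)) ≈ 37.5%.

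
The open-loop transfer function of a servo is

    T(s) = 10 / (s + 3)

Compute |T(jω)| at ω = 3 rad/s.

Substitute s = j3: numerator = 10, denominator = 3 + j3.
|T(j3)| = |10| / |3 + j3| = 10 / 4.2426 ≈ 2.357.

|T(j3)| ≈ 2.357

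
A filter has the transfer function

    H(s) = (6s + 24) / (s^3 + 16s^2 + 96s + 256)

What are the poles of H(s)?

s = -4 + 4j, -4 - 4j, -8

The poles are the roots of the denominator s^3 + 16s^2 + 96s + 256 = 0.
Trying s = -8: the polynomial evaluates to 0, so (s + 8) is a factor.
Dividing out leaves s^2 + 8s + 32 = 0.
The quadratic formula then gives s = -4 ± 4j.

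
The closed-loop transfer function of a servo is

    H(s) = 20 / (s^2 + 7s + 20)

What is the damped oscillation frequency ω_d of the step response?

Comparing s^2 + 7s + 20 to s^2 + 2ζωₙs + ωₙ²: ωₙ = √20 ≈ 4.472 rad/s and ζ = 7/(2·√20) ≈ 0.7826.
ζωₙ = 7/2 = 3.5, so ω_d = ωₙ√(1−ζ²) = √(ωₙ² − (ζωₙ)²) = √(20 − 3.5²) = √7.75 ≈ 2.784 rad/s.

ω_d ≈ 2.784 rad/s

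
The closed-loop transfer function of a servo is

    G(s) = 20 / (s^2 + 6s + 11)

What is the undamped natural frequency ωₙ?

Compare the denominator to the standard form s^2 + 2ζωₙs + ωₙ².
ωₙ² = 11, so ωₙ = √11 ≈ 3.317 rad/s.

ωₙ ≈ 3.317 rad/s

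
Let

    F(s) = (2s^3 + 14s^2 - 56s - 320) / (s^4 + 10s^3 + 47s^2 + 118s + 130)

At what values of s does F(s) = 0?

Set the numerator to zero: 2s^3 + 14s^2 - 56s - 320 = 0, i.e. 2·(s^3 + 7s^2 - 28s - 160) = 0.
Factoring: (s - 5)(s + 4)(s + 8) = 0.

s = 5, -4, -8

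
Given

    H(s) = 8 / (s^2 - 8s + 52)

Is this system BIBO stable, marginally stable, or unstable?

The poles can be read from the denominator factors: s = 4 + 6j, 4 - 6j.
Since the pole(s) at s = 4 ± 6j lie in the right half-plane, the system is unstable.

unstable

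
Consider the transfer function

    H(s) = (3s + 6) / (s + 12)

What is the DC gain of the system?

Set s = 0: H(0) = (6) / (12) = 1/2.

H(0) = 1/2 ≈ 0.5000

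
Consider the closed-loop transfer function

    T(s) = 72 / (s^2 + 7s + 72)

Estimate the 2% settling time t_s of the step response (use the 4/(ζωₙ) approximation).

t_s ≈ 1.143 s

Comparing s^2 + 7s + 72 to s^2 + 2ζωₙs + ωₙ²: ωₙ = √72 ≈ 8.485 rad/s and ζ = 7/(2·√72) ≈ 0.4125.
ζωₙ = 7/2 = 3.5, so t_s ≈ 4/(ζωₙ) = 4/3.5 ≈ 1.143 s.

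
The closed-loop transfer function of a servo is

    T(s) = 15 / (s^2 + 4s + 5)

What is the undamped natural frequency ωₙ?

Compare the denominator to the standard form s^2 + 2ζωₙs + ωₙ².
ωₙ² = 5, so ωₙ = √5 ≈ 2.236 rad/s.

ωₙ ≈ 2.236 rad/s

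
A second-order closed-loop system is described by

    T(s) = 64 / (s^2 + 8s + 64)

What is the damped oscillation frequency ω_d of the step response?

Comparing s^2 + 8s + 64 to s^2 + 2ζωₙs + ωₙ²: ωₙ = 8 rad/s and ζ = 8/(2·8) = 0.5.
ζωₙ = 8/2 = 4, so ω_d = ωₙ√(1−ζ²) = √(ωₙ² − (ζωₙ)²) = √(64 − 4²) = √48 ≈ 6.928 rad/s.

ω_d ≈ 6.928 rad/s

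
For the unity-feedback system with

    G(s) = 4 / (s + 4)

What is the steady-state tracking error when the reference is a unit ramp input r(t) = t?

e_ss = ∞

G(s) has no poles at the origin.
This is a Type 0 system; Kv = lim_{s→0} s·G(s) = 0, so the steady-state error for a ramp input is infinite.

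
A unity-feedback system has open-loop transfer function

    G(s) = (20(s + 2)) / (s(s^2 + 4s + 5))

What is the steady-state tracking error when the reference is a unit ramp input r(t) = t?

e_ss = 0.1250

G(s) has one pole at the origin.
This is a Type 1 system. Kv = lim_{s→0} s·G(s) = 40/5 = 8.
e_ss = 1/Kv = 1/(8) = 1/8 ≈ 0.1250.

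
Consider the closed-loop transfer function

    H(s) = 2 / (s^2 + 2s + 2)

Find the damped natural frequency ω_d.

Comparing s^2 + 2s + 2 to s^2 + 2ζωₙs + ωₙ²: ωₙ = √2 ≈ 1.414 rad/s and ζ = 2/(2·√2) ≈ 0.7071.
ζωₙ = 2/2 = 1, so ω_d = ωₙ√(1−ζ²) = √(ωₙ² − (ζωₙ)²) = √(2 − 1²) = √1 = 1 rad/s.

ω_d = 1 rad/s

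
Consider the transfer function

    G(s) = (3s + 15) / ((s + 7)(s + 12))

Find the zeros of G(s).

Set the numerator to zero: 3s + 15 = 0, i.e. 3·(s + 5) = 0.
So s = -5.

s = -5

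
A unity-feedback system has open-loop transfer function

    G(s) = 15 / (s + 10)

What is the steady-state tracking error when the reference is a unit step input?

G(s) has no poles at the origin.
This is a Type 0 system. Kp = lim_{s→0} G(s) = 15/10 = 3/2.
e_ss = 1/(1 + Kp) = 1/(1 + 3/2) = 2/5 ≈ 0.4000.

e_ss = 0.4000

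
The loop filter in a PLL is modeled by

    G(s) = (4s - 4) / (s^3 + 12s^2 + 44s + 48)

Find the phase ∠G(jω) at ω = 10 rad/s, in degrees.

∠G(j10) ≈ -110.2°

At s = j10: numerator = -4 + j40, denominator = -1152 - j560.
∠G = ∠num − ∠den = 95.711° − (-154.08°) = 249.8°, which wraps to -110.2°.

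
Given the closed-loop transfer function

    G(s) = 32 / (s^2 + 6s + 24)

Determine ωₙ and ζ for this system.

ωₙ ≈ 4.899 rad/s, ζ ≈ 0.6124

Compare the denominator to the standard form s^2 + 2ζωₙs + ωₙ².
ωₙ² = 24, so ωₙ = √24 ≈ 4.899 rad/s.
2ζωₙ = 6, so ζ = 6/(2·√24) ≈ 0.6124.
With ζ = 0.6124 the response is underdamped.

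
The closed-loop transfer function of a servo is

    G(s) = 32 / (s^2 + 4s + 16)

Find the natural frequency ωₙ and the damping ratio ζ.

ωₙ = 4 rad/s, ζ = 0.5

Compare the denominator to the standard form s^2 + 2ζωₙs + ωₙ².
ωₙ² = 16, so ωₙ = 4 rad/s.
2ζωₙ = 4, so ζ = 4/(2·4) = 0.5.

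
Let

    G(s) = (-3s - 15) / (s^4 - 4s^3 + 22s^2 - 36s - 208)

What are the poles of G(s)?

The poles are the roots of the denominator s^4 - 4s^3 + 22s^2 - 36s - 208 = 0.
Trying s = 4: the polynomial evaluates to 0, so (s - 4) is a factor.
Dividing out leaves s^3 + 22s + 52 = 0.
This factors further as (s^2 - 2s + 26)(s + 2) = 0.

s = 4, 1 + 5j, 1 - 5j, -2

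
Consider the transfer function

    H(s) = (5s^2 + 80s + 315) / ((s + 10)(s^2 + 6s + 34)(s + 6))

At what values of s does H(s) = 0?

s = -9, -7

Set the numerator to zero: 5s^2 + 80s + 315 = 0, i.e. 5·(s^2 + 16s + 63) = 0.
Factoring: (s + 9)(s + 7) = 0.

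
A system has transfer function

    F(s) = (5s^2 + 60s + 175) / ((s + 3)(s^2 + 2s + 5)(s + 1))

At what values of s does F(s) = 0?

s = -5, -7

Set the numerator to zero: 5s^2 + 60s + 175 = 0, i.e. 5·(s^2 + 12s + 35) = 0.
Factoring: (s + 5)(s + 7) = 0.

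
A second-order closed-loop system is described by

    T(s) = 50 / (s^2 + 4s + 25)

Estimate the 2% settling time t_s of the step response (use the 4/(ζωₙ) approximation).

t_s ≈ 2 s

Comparing s^2 + 4s + 25 to s^2 + 2ζωₙs + ωₙ²: ωₙ = 5 rad/s and ζ = 4/(2·5) = 0.4.
ζωₙ = 4/2 = 2, so t_s ≈ 4/(ζωₙ) = 4/2 = 2 s.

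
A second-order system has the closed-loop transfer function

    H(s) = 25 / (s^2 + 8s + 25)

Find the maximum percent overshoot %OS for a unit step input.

Comparing s^2 + 8s + 25 to s^2 + 2ζωₙs + ωₙ²: ωₙ = 5 rad/s and ζ = 8/(2·5) = 0.8.
%OS = 100·exp(−πζ/√(1−ζ²)) = 100·exp(−π·0.8/√(1−0.8²)) ≈ 1.52%.

%OS ≈ 1.52%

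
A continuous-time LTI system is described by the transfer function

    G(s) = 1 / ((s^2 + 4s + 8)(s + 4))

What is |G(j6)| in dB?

|G(j6)|_dB ≈ -48.5 dB

Substitute s = j6: numerator = 1, denominator = -256 - j72.
|G(j6)| = |1| / |-256 - j72| = 1 / 265.93 ≈ 0.003760.
In decibels: 20·log₁₀(0.003760) ≈ -48.5 dB.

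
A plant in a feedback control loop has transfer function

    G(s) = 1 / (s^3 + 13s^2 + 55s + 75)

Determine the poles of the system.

The poles are the roots of the denominator s^3 + 13s^2 + 55s + 75 = 0.
Trying s = -5: the polynomial evaluates to 0, so (s + 5) is a factor.
Dividing out leaves s^2 + 8s + 15 = 0.
Factoring the quadratic: (s + 3)(s + 5) = 0.

s = -5, -3, -5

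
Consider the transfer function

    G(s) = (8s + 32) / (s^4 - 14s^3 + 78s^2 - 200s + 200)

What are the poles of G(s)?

s = 3 ± j, 4 ± 2j

The poles are the roots of the denominator s^4 - 14s^3 + 78s^2 - 200s + 200 = 0.
No real roots exist; factor into two real quadratics: (s^2 - 6s + 10)(s^2 - 8s + 20) = 0.
Each quadratic gives a conjugate pair via the quadratic formula.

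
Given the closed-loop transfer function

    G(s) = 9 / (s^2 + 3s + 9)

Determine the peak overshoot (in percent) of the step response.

%OS ≈ 16.3%

Comparing s^2 + 3s + 9 to s^2 + 2ζωₙs + ωₙ²: ωₙ = 3 rad/s and ζ = 3/(2·3) = 0.5.
%OS = 100·exp(−πζ/√(1−ζ²)) = 100·exp(−π·0.5/√(1−0.5²)) ≈ 16.3%.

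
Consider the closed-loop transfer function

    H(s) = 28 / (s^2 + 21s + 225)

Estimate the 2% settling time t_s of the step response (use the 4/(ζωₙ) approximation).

t_s ≈ 0.3810 s

Comparing s^2 + 21s + 225 to s^2 + 2ζωₙs + ωₙ²: ωₙ = 15 rad/s and ζ = 21/(2·15) = 0.7.
ζωₙ = 21/2 = 10.5, so t_s ≈ 4/(ζωₙ) = 4/10.5 ≈ 0.3810 s.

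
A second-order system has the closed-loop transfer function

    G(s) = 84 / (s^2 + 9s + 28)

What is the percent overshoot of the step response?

%OS ≈ 0.623%

Comparing s^2 + 9s + 28 to s^2 + 2ζωₙs + ωₙ²: ωₙ = √28 ≈ 5.292 rad/s and ζ = 9/(2·√28) ≈ 0.8504.
%OS = 100·exp(−πζ/√(1−ζ²)) = 100·exp(−π·0.8504/√(1−0.8504²)) ≈ 0.623%.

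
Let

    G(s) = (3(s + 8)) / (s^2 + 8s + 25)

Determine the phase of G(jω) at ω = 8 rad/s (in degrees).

At s = j8: numerator = 24 + j24, denominator = -39 + j64.
∠G = ∠num − ∠den = 45° − (121.36°) = -76.36°.

∠G(j8) ≈ -76.36°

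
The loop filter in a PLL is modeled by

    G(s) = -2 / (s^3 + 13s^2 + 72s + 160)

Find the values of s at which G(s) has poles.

s = -4 + 4j, -4 - 4j, -5

The poles are the roots of the denominator s^3 + 13s^2 + 72s + 160 = 0.
Trying s = -5: the polynomial evaluates to 0, so (s + 5) is a factor.
Dividing out leaves s^2 + 8s + 32 = 0.
The quadratic formula then gives s = -4 ± 4j.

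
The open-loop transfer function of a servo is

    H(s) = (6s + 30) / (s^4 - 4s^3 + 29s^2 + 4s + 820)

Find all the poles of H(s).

s = 4 ± 5j, -2 ± 4j

The poles are the roots of the denominator s^4 - 4s^3 + 29s^2 + 4s + 820 = 0.
No real roots exist; factor into two real quadratics: (s^2 - 8s + 41)(s^2 + 4s + 20) = 0.
Each quadratic gives a conjugate pair via the quadratic formula.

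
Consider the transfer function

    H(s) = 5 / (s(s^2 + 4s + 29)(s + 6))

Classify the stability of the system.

The poles can be read from the denominator factors: s = 0, -2 ± 5j, -6.
Since the simple pole(s) at s = 0 lie on the jω-axis with none in the right half-plane, the system is marginally stable.

marginally stable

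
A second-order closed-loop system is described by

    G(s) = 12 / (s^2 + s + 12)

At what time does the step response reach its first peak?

Comparing s^2 + s + 12 to s^2 + 2ζωₙs + ωₙ²: ωₙ = √12 ≈ 3.464 rad/s and ζ = 1/(2·√12) ≈ 0.1443.
ζωₙ = 1/2 = 0.5, so ω_d = ωₙ√(1−ζ²) = √(ωₙ² − (ζωₙ)²) = √(12 − 0.5²) = √11.75 ≈ 3.428 rad/s.
t_p = π/ω_d = π/3.428 ≈ 0.9165 s.

t_p ≈ 0.9165 s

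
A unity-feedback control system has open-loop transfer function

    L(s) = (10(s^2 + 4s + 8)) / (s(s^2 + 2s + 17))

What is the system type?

Type 1

The denominator has 1 factor of s at the origin (free integrator), so this is a Type 1 system.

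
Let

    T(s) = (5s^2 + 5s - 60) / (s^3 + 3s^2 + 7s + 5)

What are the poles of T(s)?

The poles are the roots of the denominator s^3 + 3s^2 + 7s + 5 = 0.
Trying s = -1: the polynomial evaluates to 0, so (s + 1) is a factor.
Dividing out leaves s^2 + 2s + 5 = 0.
The quadratic formula then gives s = -1 ± 2j.

s = -1 + 2j, -1 - 2j, -1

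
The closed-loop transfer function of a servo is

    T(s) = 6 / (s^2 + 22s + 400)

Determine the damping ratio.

Compare the denominator to the standard form s^2 + 2ζωₙs + ωₙ².
ωₙ² = 400, so ωₙ = 20 rad/s.
2ζωₙ = 22, so ζ = 22/(2·20) = 0.55.

ζ = 0.55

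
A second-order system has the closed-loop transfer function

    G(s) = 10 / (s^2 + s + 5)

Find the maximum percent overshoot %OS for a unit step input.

Comparing s^2 + s + 5 to s^2 + 2ζωₙs + ωₙ²: ωₙ = √5 ≈ 2.236 rad/s and ζ = 1/(2·√5) ≈ 0.2236.
%OS = 100·exp(−πζ/√(1−ζ²)) = 100·exp(−π·0.2236/√(1−0.2236²)) ≈ 48.6%.

%OS ≈ 48.6%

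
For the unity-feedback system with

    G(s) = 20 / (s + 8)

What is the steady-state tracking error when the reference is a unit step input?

G(s) has no poles at the origin.
This is a Type 0 system. Kp = lim_{s→0} G(s) = 20/8 = 5/2.
e_ss = 1/(1 + Kp) = 1/(1 + 5/2) = 2/7 ≈ 0.2857.

e_ss = 0.2857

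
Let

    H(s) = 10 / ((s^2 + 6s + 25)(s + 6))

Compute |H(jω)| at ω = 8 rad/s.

Substitute s = j8: numerator = 10, denominator = -618 - j24.
|H(j8)| = |10| / |-618 - j24| = 10 / 618.47 ≈ 0.01617.

|H(j8)| ≈ 0.01617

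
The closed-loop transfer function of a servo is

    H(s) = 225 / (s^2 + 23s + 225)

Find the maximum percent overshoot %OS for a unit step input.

Comparing s^2 + 23s + 225 to s^2 + 2ζωₙs + ωₙ²: ωₙ = 15 rad/s and ζ = 23/(2·15) ≈ 0.7667.
%OS = 100·exp(−πζ/√(1−ζ²)) = 100·exp(−π·0.7667/√(1−0.7667²)) ≈ 2.35%.

%OS ≈ 2.35%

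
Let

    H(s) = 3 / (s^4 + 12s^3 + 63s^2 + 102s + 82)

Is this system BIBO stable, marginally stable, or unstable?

The denominator s^4 + 12s^3 + 63s^2 + 102s + 82 factors as (s^2 + 10s + 41)(s^2 + 2s + 2), giving poles at s = -5 ± 4j, -1 ± j.
Since all poles lie strictly in the left half-plane, the system is stable.

stable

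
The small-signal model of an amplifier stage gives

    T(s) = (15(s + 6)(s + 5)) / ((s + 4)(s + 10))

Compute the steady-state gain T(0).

At s = 0 each factor (s + a) contributes a and each (s^2 + bs + c) contributes c.
T(0) = 15·(6) · (5) / ((4) · (10)) = 450/40 = 45/4.

T(0) = 45/4 ≈ 11.25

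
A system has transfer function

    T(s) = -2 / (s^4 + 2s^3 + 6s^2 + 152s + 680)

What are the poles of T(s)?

s = 3 ± 5j, -4 ± 2j

The poles are the roots of the denominator s^4 + 2s^3 + 6s^2 + 152s + 680 = 0.
No real roots exist; factor into two real quadratics: (s^2 - 6s + 34)(s^2 + 8s + 20) = 0.
Each quadratic gives a conjugate pair via the quadratic formula.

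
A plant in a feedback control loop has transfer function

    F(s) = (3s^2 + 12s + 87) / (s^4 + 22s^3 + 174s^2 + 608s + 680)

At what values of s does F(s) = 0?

s = -2 + 5j, -2 - 5j

Set the numerator to zero: 3s^2 + 12s + 87 = 0, i.e. 3·(s^2 + 4s + 29) = 0.
Factoring: (s^2 + 4s + 29) = 0.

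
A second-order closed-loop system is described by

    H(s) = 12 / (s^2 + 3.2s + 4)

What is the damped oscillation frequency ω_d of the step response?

ω_d = 1.200 rad/s

Comparing s^2 + 3.2s + 4 to s^2 + 2ζωₙs + ωₙ²: ωₙ = 2 rad/s and ζ = 3.2/(2·2) = 0.8.
ζωₙ = 3.2/2 = 1.6, so ω_d = ωₙ√(1−ζ²) = √(ωₙ² − (ζωₙ)²) = √(4 − 1.6²) = √1.44 = 1.200 rad/s.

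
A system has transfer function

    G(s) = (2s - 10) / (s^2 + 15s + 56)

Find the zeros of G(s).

Set the numerator to zero: 2s - 10 = 0, i.e. 2·(s - 5) = 0.
So s = 5.

s = 5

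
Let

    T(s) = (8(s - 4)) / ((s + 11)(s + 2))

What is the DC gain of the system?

At s = 0 each factor (s + a) contributes a and each (s^2 + bs + c) contributes c.
T(0) = 8·(-4) / ((11) · (2)) = -32/22 = -16/11.

T(0) = -16/11 ≈ -1.455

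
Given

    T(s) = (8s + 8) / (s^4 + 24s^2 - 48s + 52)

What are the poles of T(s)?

The poles are the roots of the denominator s^4 + 24s^2 - 48s + 52 = 0.
No real roots exist; factor into two real quadratics: (s^2 - 2s + 2)(s^2 + 2s + 26) = 0.
Each quadratic gives a conjugate pair via the quadratic formula.

s = 1 ± j, -1 ± 5j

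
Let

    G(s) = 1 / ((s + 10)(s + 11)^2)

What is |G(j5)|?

|G(j5)| ≈ 0.0006126

Substitute s = j5: numerator = 1, denominator = 410 + j1580.
|G(j5)| = |1| / |410 + j1580| = 1 / 1632.3 ≈ 0.0006126.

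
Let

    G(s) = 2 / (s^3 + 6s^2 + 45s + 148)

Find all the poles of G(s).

The poles are the roots of the denominator s^3 + 6s^2 + 45s + 148 = 0.
Trying s = -4: the polynomial evaluates to 0, so (s + 4) is a factor.
Dividing out leaves s^2 + 2s + 37 = 0.
The quadratic formula then gives s = -1 ± 6j.

s = -1 ± 6j, -4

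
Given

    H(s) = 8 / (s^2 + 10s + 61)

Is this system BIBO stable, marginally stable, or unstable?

stable

The poles can be read from the denominator factors: s = -5 ± 6j.
Since all poles lie strictly in the left half-plane, the system is stable.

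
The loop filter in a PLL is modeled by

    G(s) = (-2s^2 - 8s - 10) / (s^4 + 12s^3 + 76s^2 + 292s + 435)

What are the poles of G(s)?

s = -2 + 5j, -2 - 5j, -3, -5

The poles are the roots of the denominator s^4 + 12s^3 + 76s^2 + 292s + 435 = 0.
Trying s = -3: the polynomial evaluates to 0, so (s + 3) is a factor.
Dividing out leaves s^3 + 9s^2 + 49s + 145 = 0.
This factors further as (s^2 + 4s + 29)(s + 5) = 0.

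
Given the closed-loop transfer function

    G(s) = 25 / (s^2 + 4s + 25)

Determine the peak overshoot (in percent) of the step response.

%OS ≈ 25.4%

Comparing s^2 + 4s + 25 to s^2 + 2ζωₙs + ωₙ²: ωₙ = 5 rad/s and ζ = 4/(2·5) = 0.4.
%OS = 100·exp(−πζ/√(1−ζ²)) = 100·exp(−π·0.4/√(1−0.4²)) ≈ 25.4%.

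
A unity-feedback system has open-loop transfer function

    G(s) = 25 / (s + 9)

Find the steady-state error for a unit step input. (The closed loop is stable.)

e_ss = 0.2647

G(s) has no poles at the origin.
This is a Type 0 system. Kp = lim_{s→0} G(s) = 25/9.
e_ss = 1/(1 + Kp) = 1/(1 + 25/9) = 9/34 ≈ 0.2647.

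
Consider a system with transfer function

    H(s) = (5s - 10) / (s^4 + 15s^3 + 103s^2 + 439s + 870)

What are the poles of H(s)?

The poles are the roots of the denominator s^4 + 15s^3 + 103s^2 + 439s + 870 = 0.
Trying s = -5: the polynomial evaluates to 0, so (s + 5) is a factor.
Dividing out leaves s^3 + 10s^2 + 53s + 174 = 0.
This factors further as (s^2 + 4s + 29)(s + 6) = 0.

s = -2 + 5j, -2 - 5j, -5, -6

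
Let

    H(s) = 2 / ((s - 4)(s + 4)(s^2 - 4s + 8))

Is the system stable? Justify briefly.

The poles can be read from the denominator factors: s = 4, -4, 2 ± 2j.
Since the pole(s) at s = 4, 2 + 2j, 2 - 2j lie in the right half-plane, the system is unstable.

unstable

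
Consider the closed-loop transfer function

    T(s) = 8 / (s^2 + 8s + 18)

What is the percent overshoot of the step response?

Comparing s^2 + 8s + 18 to s^2 + 2ζωₙs + ωₙ²: ωₙ = √18 ≈ 4.243 rad/s and ζ = 8/(2·√18) ≈ 0.9428.
%OS = 100·exp(−πζ/√(1−ζ²)) = 100·exp(−π·0.9428/√(1−0.9428²)) ≈ 0.0138%.

%OS ≈ 0.0138%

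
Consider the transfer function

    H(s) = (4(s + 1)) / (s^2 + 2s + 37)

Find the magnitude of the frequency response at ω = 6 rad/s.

|H(j6)| ≈ 2.021

Substitute s = j6: numerator = 4 + j24, denominator = 1 + j12.
|H(j6)| = |4 + j24| / |1 + j12| = 24.331 / 12.042 ≈ 2.021.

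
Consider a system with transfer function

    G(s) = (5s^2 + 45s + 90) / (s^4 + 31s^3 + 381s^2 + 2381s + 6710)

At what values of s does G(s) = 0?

Set the numerator to zero: 5s^2 + 45s + 90 = 0, i.e. 5·(s^2 + 9s + 18) = 0.
Factoring: (s + 3)(s + 6) = 0.

s = -3, -6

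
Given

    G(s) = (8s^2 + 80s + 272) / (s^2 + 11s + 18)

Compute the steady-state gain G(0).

Set s = 0: G(0) = (272) / (18) = 136/9.

G(0) = 136/9 ≈ 15.11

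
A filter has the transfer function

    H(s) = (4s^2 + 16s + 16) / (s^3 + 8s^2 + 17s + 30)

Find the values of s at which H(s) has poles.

s = -1 + 2j, -1 - 2j, -6

The poles are the roots of the denominator s^3 + 8s^2 + 17s + 30 = 0.
Trying s = -6: the polynomial evaluates to 0, so (s + 6) is a factor.
Dividing out leaves s^2 + 2s + 5 = 0.
The quadratic formula then gives s = -1 ± 2j.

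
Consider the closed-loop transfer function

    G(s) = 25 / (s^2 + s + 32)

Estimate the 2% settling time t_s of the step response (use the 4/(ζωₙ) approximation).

t_s ≈ 8 s

Comparing s^2 + s + 32 to s^2 + 2ζωₙs + ωₙ²: ωₙ = √32 ≈ 5.657 rad/s and ζ = 1/(2·√32) ≈ 0.08839.
ζωₙ = 1/2 = 0.5, so t_s ≈ 4/(ζωₙ) = 4/0.5 = 8 s.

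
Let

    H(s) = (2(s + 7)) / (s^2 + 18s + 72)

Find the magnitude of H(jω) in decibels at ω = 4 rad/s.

|H(j4)|_dB ≈ -15.1 dB

Substitute s = j4: numerator = 14 + j8, denominator = 56 + j72.
|H(j4)| = |14 + j8| / |56 + j72| = 16.125 / 91.214 ≈ 0.1768.
In decibels: 20·log₁₀(0.1768) ≈ -15.1 dB.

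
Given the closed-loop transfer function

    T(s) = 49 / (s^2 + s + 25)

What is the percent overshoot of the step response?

%OS ≈ 72.9%

Comparing s^2 + s + 25 to s^2 + 2ζωₙs + ωₙ²: ωₙ = 5 rad/s and ζ = 1/(2·5) = 0.1.
%OS = 100·exp(−πζ/√(1−ζ²)) = 100·exp(−π·0.1/√(1−0.1²)) ≈ 72.9%.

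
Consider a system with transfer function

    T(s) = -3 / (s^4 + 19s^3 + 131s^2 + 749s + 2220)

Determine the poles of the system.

The poles are the roots of the denominator s^4 + 19s^3 + 131s^2 + 749s + 2220 = 0.
Trying s = -5: the polynomial evaluates to 0, so (s + 5) is a factor.
Dividing out leaves s^3 + 14s^2 + 61s + 444 = 0.
This factors further as (s^2 + 2s + 37)(s + 12) = 0.

s = -1 + 6j, -1 - 6j, -5, -12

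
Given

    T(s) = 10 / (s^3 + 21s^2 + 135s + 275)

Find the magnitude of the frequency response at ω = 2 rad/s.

|T(j2)| ≈ 0.03084

Substitute s = j2: numerator = 10, denominator = 191 + j262.
|T(j2)| = |10| / |191 + j262| = 10 / 324.23 ≈ 0.03084.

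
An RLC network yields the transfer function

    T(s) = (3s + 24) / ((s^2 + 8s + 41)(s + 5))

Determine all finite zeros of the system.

s = -8

Set the numerator to zero: 3s + 24 = 0, i.e. 3·(s + 8) = 0.
So s = -8.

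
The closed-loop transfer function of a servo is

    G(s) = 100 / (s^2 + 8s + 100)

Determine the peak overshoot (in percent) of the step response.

%OS ≈ 25.4%

Comparing s^2 + 8s + 100 to s^2 + 2ζωₙs + ωₙ²: ωₙ = 10 rad/s and ζ = 8/(2·10) = 0.4.
%OS = 100·exp(−πζ/√(1−ζ²)) = 100·exp(−π·0.4/√(1−0.4²)) ≈ 25.4%.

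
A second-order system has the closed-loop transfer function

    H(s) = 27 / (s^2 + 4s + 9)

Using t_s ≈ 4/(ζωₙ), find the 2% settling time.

t_s ≈ 2 s

Comparing s^2 + 4s + 9 to s^2 + 2ζωₙs + ωₙ²: ωₙ = 3 rad/s and ζ = 4/(2·3) ≈ 0.6667.
ζωₙ = 4/2 = 2, so t_s ≈ 4/(ζωₙ) = 4/2 = 2 s.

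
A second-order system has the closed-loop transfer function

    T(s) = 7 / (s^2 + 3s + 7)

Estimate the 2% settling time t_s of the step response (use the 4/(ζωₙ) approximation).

Comparing s^2 + 3s + 7 to s^2 + 2ζωₙs + ωₙ²: ωₙ = √7 ≈ 2.646 rad/s and ζ = 3/(2·√7) ≈ 0.5669.
ζωₙ = 3/2 = 1.5, so t_s ≈ 4/(ζωₙ) = 4/1.5 ≈ 2.667 s.

t_s ≈ 2.667 s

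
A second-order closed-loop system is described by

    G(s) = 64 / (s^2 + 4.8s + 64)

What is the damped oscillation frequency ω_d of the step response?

ω_d ≈ 7.632 rad/s

Comparing s^2 + 4.8s + 64 to s^2 + 2ζωₙs + ωₙ²: ωₙ = 8 rad/s and ζ = 4.8/(2·8) = 0.3.
ζωₙ = 4.8/2 = 2.4, so ω_d = ωₙ√(1−ζ²) = √(ωₙ² − (ζωₙ)²) = √(64 − 2.4²) = √58.24 ≈ 7.632 rad/s.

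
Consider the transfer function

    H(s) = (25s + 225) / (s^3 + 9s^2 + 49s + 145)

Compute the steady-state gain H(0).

H(0) = 45/29 ≈ 1.552

Set s = 0: H(0) = (225) / (145) = 45/29.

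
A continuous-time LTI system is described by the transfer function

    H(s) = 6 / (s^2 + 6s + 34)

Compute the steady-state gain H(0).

Set s = 0: H(0) = (6) / (34) = 3/17.

H(0) = 3/17 ≈ 0.1765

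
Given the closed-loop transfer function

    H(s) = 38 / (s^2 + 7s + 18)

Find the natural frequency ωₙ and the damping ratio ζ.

ωₙ ≈ 4.243 rad/s, ζ ≈ 0.8250

Compare the denominator to the standard form s^2 + 2ζωₙs + ωₙ².
ωₙ² = 18, so ωₙ = √18 ≈ 4.243 rad/s.
2ζωₙ = 7, so ζ = 7/(2·√18) ≈ 0.8250.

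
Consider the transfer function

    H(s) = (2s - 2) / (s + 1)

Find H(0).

Set s = 0: H(0) = (-2) / (1) = -2.

H(0) = -2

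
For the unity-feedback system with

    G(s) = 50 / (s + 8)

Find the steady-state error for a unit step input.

e_ss = 0.1379

G(s) has no poles at the origin.
This is a Type 0 system. Kp = lim_{s→0} G(s) = 50/8 = 25/4.
e_ss = 1/(1 + Kp) = 1/(1 + 25/4) = 4/29 ≈ 0.1379.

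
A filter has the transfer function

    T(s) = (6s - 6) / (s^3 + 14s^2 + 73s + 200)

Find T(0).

Set s = 0: T(0) = (-6) / (200) = -3/100.

T(0) = -3/100 ≈ -0.03000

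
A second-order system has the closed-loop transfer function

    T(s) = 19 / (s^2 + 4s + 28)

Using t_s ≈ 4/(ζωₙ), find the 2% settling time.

Comparing s^2 + 4s + 28 to s^2 + 2ζωₙs + ωₙ²: ωₙ = √28 ≈ 5.292 rad/s and ζ = 4/(2·√28) ≈ 0.3780.
ζωₙ = 4/2 = 2, so t_s ≈ 4/(ζωₙ) = 4/2 = 2 s.

t_s ≈ 2 s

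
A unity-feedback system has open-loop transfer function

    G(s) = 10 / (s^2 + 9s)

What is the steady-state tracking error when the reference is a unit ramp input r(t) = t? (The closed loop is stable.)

e_ss = 0.9000

G(s) has one pole at the origin.
This is a Type 1 system. Kv = lim_{s→0} s·G(s) = 10/9.
e_ss = 1/Kv = 1/(10/9) = 9/10 ≈ 0.9000.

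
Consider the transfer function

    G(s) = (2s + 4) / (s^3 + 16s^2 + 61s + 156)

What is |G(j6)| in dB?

Substitute s = j6: numerator = 4 + j12, denominator = -420 + j150.
|G(j6)| = |4 + j12| / |-420 + j150| = 12.649 / 445.98 ≈ 0.02836.
In decibels: 20·log₁₀(0.02836) ≈ -30.9 dB.

|G(j6)|_dB ≈ -30.9 dB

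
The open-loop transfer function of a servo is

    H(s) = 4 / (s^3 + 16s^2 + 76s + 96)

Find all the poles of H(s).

The poles are the roots of the denominator s^3 + 16s^2 + 76s + 96 = 0.
Trying s = -6: the polynomial evaluates to 0, so (s + 6) is a factor.
Dividing out leaves s^2 + 10s + 16 = 0.
Factoring the quadratic: (s + 2)(s + 8) = 0.

s = -6, -2, -8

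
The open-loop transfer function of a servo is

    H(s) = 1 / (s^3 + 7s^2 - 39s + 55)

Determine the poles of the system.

The poles are the roots of the denominator s^3 + 7s^2 - 39s + 55 = 0.
Trying s = -11: the polynomial evaluates to 0, so (s + 11) is a factor.
Dividing out leaves s^2 - 4s + 5 = 0.
The quadratic formula then gives s = 2 ± 1j.

s = 2 + j, 2 - j, -11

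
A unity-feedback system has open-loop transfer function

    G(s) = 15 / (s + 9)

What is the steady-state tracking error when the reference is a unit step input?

G(s) has no poles at the origin.
This is a Type 0 system. Kp = lim_{s→0} G(s) = 15/9 = 5/3.
e_ss = 1/(1 + Kp) = 1/(1 + 5/3) = 3/8 ≈ 0.3750.

e_ss = 0.3750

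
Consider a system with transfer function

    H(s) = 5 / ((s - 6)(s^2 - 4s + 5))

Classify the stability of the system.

The poles can be read from the denominator factors: s = 6, 2 ± j.
Since the pole(s) at s = 6, 2 ± j lie in the right half-plane, the system is unstable.

unstable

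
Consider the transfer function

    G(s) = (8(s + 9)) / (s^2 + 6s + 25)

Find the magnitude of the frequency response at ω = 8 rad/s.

|G(j8)| ≈ 1.558

Substitute s = j8: numerator = 72 + j64, denominator = -39 + j48.
|G(j8)| = |72 + j64| / |-39 + j48| = 96.333 / 61.847 ≈ 1.558.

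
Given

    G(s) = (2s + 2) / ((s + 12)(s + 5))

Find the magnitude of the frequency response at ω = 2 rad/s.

Substitute s = j2: numerator = 2 + j4, denominator = 56 + j34.
|G(j2)| = |2 + j4| / |56 + j34| = 4.4721 / 65.513 ≈ 0.06826.

|G(j2)| ≈ 0.06826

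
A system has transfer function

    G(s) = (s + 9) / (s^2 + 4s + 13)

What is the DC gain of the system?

Set s = 0: G(0) = (9) / (13) = 9/13.

G(0) = 9/13 ≈ 0.6923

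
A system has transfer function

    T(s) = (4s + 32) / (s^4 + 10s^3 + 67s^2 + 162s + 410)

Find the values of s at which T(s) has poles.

s = -4 ± 5j, -1 ± 3j

The poles are the roots of the denominator s^4 + 10s^3 + 67s^2 + 162s + 410 = 0.
No real roots exist; factor into two real quadratics: (s^2 + 8s + 41)(s^2 + 2s + 10) = 0.
Each quadratic gives a conjugate pair via the quadratic formula.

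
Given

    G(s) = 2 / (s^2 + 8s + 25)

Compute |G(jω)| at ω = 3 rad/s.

|G(j3)| ≈ 0.06934

Substitute s = j3: numerator = 2, denominator = 16 + j24.
|G(j3)| = |2| / |16 + j24| = 2 / 28.844 ≈ 0.06934.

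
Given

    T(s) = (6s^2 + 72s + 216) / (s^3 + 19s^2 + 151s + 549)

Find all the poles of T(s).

s = -5 ± 6j, -9

The poles are the roots of the denominator s^3 + 19s^2 + 151s + 549 = 0.
Trying s = -9: the polynomial evaluates to 0, so (s + 9) is a factor.
Dividing out leaves s^2 + 10s + 61 = 0.
The quadratic formula then gives s = -5 ± 6j.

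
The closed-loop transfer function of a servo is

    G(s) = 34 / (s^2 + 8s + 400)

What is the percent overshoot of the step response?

%OS ≈ 52.7%

Comparing s^2 + 8s + 400 to s^2 + 2ζωₙs + ωₙ²: ωₙ = 20 rad/s and ζ = 8/(2·20) = 0.2.
%OS = 100·exp(−πζ/√(1−ζ²)) = 100·exp(−π·0.2/√(1−0.2²)) ≈ 52.7%.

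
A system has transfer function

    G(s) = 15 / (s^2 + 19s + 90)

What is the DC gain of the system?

Set s = 0: G(0) = (15) / (90) = 1/6.

G(0) = 1/6 ≈ 0.1667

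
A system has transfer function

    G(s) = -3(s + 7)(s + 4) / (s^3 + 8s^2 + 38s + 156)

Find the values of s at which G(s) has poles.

s = -1 ± 5j, -6

The poles are the roots of the denominator s^3 + 8s^2 + 38s + 156 = 0.
Trying s = -6: the polynomial evaluates to 0, so (s + 6) is a factor.
Dividing out leaves s^2 + 2s + 26 = 0.
The quadratic formula then gives s = -1 ± 5j.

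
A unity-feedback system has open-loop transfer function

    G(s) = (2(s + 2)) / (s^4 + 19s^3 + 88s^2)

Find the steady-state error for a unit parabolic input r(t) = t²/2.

e_ss = 22

G(s) has 2 poles at the origin.
This is a Type 2 system. Ka = lim_{s→0} s^2·G(s) = 4/88 = 1/22.
e_ss = 1/Ka = 1/(1/22) = 22.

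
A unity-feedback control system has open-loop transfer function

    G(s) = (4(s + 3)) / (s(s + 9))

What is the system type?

Type 1

The denominator has 1 factor of s at the origin (free integrator), so this is a Type 1 system.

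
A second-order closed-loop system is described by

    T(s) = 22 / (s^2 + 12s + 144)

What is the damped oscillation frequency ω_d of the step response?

Comparing s^2 + 12s + 144 to s^2 + 2ζωₙs + ωₙ²: ωₙ = 12 rad/s and ζ = 12/(2·12) = 0.5.
ζωₙ = 12/2 = 6, so ω_d = ωₙ√(1−ζ²) = √(ωₙ² − (ζωₙ)²) = √(144 − 6²) = √108 ≈ 10.39 rad/s.

ω_d ≈ 10.39 rad/s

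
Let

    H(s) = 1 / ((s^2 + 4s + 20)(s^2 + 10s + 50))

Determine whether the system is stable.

The poles can be read from the denominator factors: s = -2 ± 4j, -5 ± 5j.
Since all poles lie strictly in the left half-plane, the system is stable.

stable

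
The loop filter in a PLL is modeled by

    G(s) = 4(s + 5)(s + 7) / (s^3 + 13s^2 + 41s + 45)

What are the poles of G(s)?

The poles are the roots of the denominator s^3 + 13s^2 + 41s + 45 = 0.
Trying s = -9: the polynomial evaluates to 0, so (s + 9) is a factor.
Dividing out leaves s^2 + 4s + 5 = 0.
The quadratic formula then gives s = -2 ± 1j.

s = -2 + j, -2 - j, -9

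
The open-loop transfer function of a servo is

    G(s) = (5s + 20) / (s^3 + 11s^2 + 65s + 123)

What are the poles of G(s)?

The poles are the roots of the denominator s^3 + 11s^2 + 65s + 123 = 0.
Trying s = -3: the polynomial evaluates to 0, so (s + 3) is a factor.
Dividing out leaves s^2 + 8s + 41 = 0.
The quadratic formula then gives s = -4 ± 5j.

s = -4 ± 5j, -3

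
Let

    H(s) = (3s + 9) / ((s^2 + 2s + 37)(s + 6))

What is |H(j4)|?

Substitute s = j4: numerator = 9 + j12, denominator = 94 + j132.
|H(j4)| = |9 + j12| / |94 + j132| = 15 / 162.05 ≈ 0.09256.

|H(j4)| ≈ 0.09256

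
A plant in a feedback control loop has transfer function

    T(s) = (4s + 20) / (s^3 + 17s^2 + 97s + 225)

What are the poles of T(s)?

s = -4 + 3j, -4 - 3j, -9

The poles are the roots of the denominator s^3 + 17s^2 + 97s + 225 = 0.
Trying s = -9: the polynomial evaluates to 0, so (s + 9) is a factor.
Dividing out leaves s^2 + 8s + 25 = 0.
The quadratic formula then gives s = -4 ± 3j.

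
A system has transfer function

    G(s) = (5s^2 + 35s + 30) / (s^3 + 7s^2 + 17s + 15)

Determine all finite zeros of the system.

s = -1, -6

Set the numerator to zero: 5s^2 + 35s + 30 = 0, i.e. 5·(s^2 + 7s + 6) = 0.
Factoring: (s + 1)(s + 6) = 0.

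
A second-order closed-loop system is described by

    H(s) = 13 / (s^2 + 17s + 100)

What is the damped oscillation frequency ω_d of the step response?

Comparing s^2 + 17s + 100 to s^2 + 2ζωₙs + ωₙ²: ωₙ = 10 rad/s and ζ = 17/(2·10) = 0.85.
ζωₙ = 17/2 = 8.5, so ω_d = ωₙ√(1−ζ²) = √(ωₙ² − (ζωₙ)²) = √(100 − 8.5²) = √27.75 ≈ 5.268 rad/s.

ω_d ≈ 5.268 rad/s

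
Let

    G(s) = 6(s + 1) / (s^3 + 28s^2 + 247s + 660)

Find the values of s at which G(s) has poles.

The poles are the roots of the denominator s^3 + 28s^2 + 247s + 660 = 0.
Trying s = -5: the polynomial evaluates to 0, so (s + 5) is a factor.
Dividing out leaves s^2 + 23s + 132 = 0.
Factoring the quadratic: (s + 12)(s + 11) = 0.

s = -5, -12, -11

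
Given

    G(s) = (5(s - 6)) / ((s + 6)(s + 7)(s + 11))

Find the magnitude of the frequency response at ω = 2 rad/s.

|G(j2)| ≈ 0.06143

Substitute s = j2: numerator = -30 + j10, denominator = 366 + j362.
|G(j2)| = |-30 + j10| / |366 + j362| = 31.623 / 514.78 ≈ 0.06143.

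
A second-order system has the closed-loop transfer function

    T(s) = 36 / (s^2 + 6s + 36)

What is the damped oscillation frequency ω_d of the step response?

Comparing s^2 + 6s + 36 to s^2 + 2ζωₙs + ωₙ²: ωₙ = 6 rad/s and ζ = 6/(2·6) = 0.5.
ζωₙ = 6/2 = 3, so ω_d = ωₙ√(1−ζ²) = √(ωₙ² − (ζωₙ)²) = √(36 − 3²) = √27 ≈ 5.196 rad/s.

ω_d ≈ 5.196 rad/s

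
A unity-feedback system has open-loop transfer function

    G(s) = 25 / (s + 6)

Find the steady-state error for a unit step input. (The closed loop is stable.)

G(s) has no poles at the origin.
This is a Type 0 system. Kp = lim_{s→0} G(s) = 25/6.
e_ss = 1/(1 + Kp) = 1/(1 + 25/6) = 6/31 ≈ 0.1935.

e_ss = 0.1935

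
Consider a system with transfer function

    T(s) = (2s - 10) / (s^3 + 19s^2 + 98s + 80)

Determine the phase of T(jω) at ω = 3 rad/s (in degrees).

∠T(j3) ≈ 40.22°

At s = j3: numerator = -10 + j6, denominator = -91 + j267.
∠T = ∠num − ∠den = 149.04° − (108.82°) = 40.22°.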